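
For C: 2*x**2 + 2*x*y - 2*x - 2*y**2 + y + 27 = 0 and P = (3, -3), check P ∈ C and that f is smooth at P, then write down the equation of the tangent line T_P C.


Tangent line at P: 4*x + 19*y + 45 = 0.

Step 1: f(3, -3) = 0, so P lies on C.
Step 2: partial derivatives
  f_x(x, y) = 4*x + 2*y - 2, f_y(x, y) = 2*x - 4*y + 1.
  f_x(P) = 4, f_y(P) = 19 (gradient nonzero, so P is smooth).
Step 3: tangent line at P: 4·(x − 3) + 19·(y − -3) = 0.
Expanding: 4*x + 19*y + 45 = 0.


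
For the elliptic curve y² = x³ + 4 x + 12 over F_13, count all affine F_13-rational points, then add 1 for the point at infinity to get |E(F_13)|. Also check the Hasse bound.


Affine points = {(0, 5), (0, 8), (1, 2), (1, 11), (3, 5), (3, 8), (4, 1), (4, 12), (5, 1), (5, 12), (8, 6), (8, 7), (9, 6), (9, 7), (10, 5), (10, 8), (11, 3), (11, 10)}; affine count = 18; |E(F_13)| = 19.

Discriminant check: Δ ∝ 4a³ + 27b² = 4·4³ + 27·12² = 4·64 + 27·144 ≡ 10 (mod 13). Nonzero ⇒ E is nonsingular.
For each x ∈ F_13, compute rhs = x³ + 4·x + 12 mod 13, then count y ∈ F_13 with y² ≡ rhs.
  x = 0: rhs = 12, matching y values: 5, 8 (2 points).
  x = 1: rhs = 4, matching y values: 2, 11 (2 points).
  x = 2: rhs = 2, matching y values: none (0 points).
  x = 3: rhs = 12, matching y values: 5, 8 (2 points).
  x = 4: rhs = 1, matching y values: 1, 12 (2 points).
  x = 5: rhs = 1, matching y values: 1, 12 (2 points).
  x = 6: rhs = 5, matching y values: none (0 points).
  x = 7: rhs = 6, matching y values: none (0 points).
  x = 8: rhs = 10, matching y values: 6, 7 (2 points).
  x = 9: rhs = 10, matching y values: 6, 7 (2 points).
  x = 10: rhs = 12, matching y values: 5, 8 (2 points).
  x = 11: rhs = 9, matching y values: 3, 10 (2 points).
  x = 12: rhs = 7, matching y values: none (0 points).
Total affine count: 18.
Full point count |E(F_13)| = 18 + 1 = 19.
Hasse bound: |19 − (13+1)| = |5| = 5 ≤ 2√13 ≈ 7.2111 ✓.


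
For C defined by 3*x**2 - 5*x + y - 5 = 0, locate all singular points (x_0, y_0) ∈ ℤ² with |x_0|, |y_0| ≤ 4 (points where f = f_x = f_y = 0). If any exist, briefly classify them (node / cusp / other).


No singular points in the scanned grid; C is smooth there.

Compute partial derivatives:
  f_x = 6*x - 5.
  f_y = 1.
f_y = 1 is a nonzero constant, so f_y never vanishes: no point (x, y) can satisfy f = f_x = f_y = 0. In particular no (x, y) ∈ {−4, ..., 4}² is singular; the curve is smooth.


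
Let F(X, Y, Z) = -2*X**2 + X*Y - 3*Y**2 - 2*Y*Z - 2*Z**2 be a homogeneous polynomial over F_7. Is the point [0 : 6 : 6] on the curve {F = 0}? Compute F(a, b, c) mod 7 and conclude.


F(0,6,6) ≡ 0 (mod 7); P is on the curve.

Evaluate F(0, 6, 6) term-by-term (mod 7).
  -2*X**2 ↦ -2·0·1·1 = 0
  X*Y ↦ 1·0·6·1 = 0
  -3*Y**2 ↦ -3·1·36·1 = -108
  -2*Y*Z ↦ -2·1·6·6 = -72
  -2*Z**2 ↦ -2·1·1·36 = -72
Sum: F(0, 6, 6) = (0) + (0) + (-108) + (-72) + (-72) = -252.
Reducing mod 7: -252 ≡ 0 (mod 7).
Since F(a, b, c) ≡ 0 (mod 7), P lies on the curve.


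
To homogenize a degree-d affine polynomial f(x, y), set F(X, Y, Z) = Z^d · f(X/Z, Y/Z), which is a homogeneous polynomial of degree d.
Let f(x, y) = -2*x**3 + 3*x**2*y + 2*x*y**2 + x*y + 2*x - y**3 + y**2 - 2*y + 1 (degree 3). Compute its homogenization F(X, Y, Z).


F(X, Y, Z) = -2*X**3 + 3*X**2*Y + 2*X*Y**2 + X*Y*Z + 2*X*Z**2 - Y**3 + Y**2*Z - 2*Y*Z**2 + Z**3

deg(f) = 3.
Substitute x = X/Z, y = Y/Z into f, then multiply by Z^3.
  monomial -2·x^3·y^0 ↦ -2·X^3·Y^0·Z^0.
  monomial 3·x^2·y^1 ↦ 3·X^2·Y^1·Z^0.
  monomial 2·x^1·y^2 ↦ 2·X^1·Y^2·Z^0.
  monomial 1·x^1·y^1 ↦ 1·X^1·Y^1·Z^1.
  monomial 2·x^1·y^0 ↦ 2·X^1·Y^0·Z^2.
  monomial -1·x^0·y^3 ↦ -1·X^0·Y^3·Z^0.
  monomial 1·x^0·y^2 ↦ 1·X^0·Y^2·Z^1.
  monomial -2·x^0·y^1 ↦ -2·X^0·Y^1·Z^2.
  monomial 1·x^0·y^0 ↦ 1·X^0·Y^0·Z^3.
Collecting: F(X, Y, Z) = -2*X**3 + 3*X**2*Y + 2*X*Y**2 + X*Y*Z + 2*X*Z**2 - Y**3 + Y**2*Z - 2*Y*Z**2 + Z**3.


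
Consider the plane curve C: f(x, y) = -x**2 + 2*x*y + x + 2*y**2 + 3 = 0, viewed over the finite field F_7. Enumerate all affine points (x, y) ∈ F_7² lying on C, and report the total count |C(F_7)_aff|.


Affine F_7-points: {(0, 3), (0, 4), (1, 1), (1, 5), (2, 1), (2, 4), (3, 5), (3, 6)}; count = 8.

For each of the 49 pairs (x, y) ∈ F_7², evaluate f(x, y) mod 7. Record the zeros.
  x = 0: [0↦3, 1↦5, 2↦4, 3↦0, 4↦0, 5↦4, 6↦5]  zeros at y ∈ {3, 4}
  x = 1: [0↦3, 1↦0, 2↦1, 3↦6, 4↦1, 5↦0, 6↦3]  zeros at y ∈ {1, 5}
  x = 2: [0↦1, 1↦0, 2↦3, 3↦3, 4↦0, 5↦1, 6↦6]  zeros at y ∈ {1, 4}
  x = 3: [0↦4, 1↦5, 2↦3, 3↦5, 4↦4, 5↦0, 6↦0]  zeros at y ∈ {5, 6}
  x = 4: [0↦5, 1↦1, 2↦1, 3↦5, 4↦6, 5↦4, 6↦6]  zeros at y ∈ ∅
  x = 5: [0↦4, 1↦2, 2↦4, 3↦3, 4↦6, 5↦6, 6↦3]  zeros at y ∈ ∅
  x = 6: [0↦1, 1↦1, 2↦5, 3↦6, 4↦4, 5↦6, 6↦5]  zeros at y ∈ ∅
Collecting zeros: affine points = {(0, 3), (0, 4), (1, 1), (1, 5), (2, 1), (2, 4), (3, 5), (3, 6)}.
Total count |C(F_7)_aff| = 8.


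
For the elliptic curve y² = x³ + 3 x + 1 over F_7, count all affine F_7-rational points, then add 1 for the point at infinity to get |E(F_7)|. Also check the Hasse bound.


Affine points = {(0, 1), (0, 6), (2, 1), (2, 6), (3, 3), (3, 4), (4, 0), (5, 1), (5, 6), (6, 2), (6, 5)}; affine count = 11; |E(F_7)| = 12.

Discriminant check: Δ ∝ 4a³ + 27b² = 4·3³ + 27·1² = 4·27 + 27·1 ≡ 2 (mod 7). Nonzero ⇒ E is nonsingular.
For each x ∈ F_7, compute rhs = x³ + 3·x + 1 mod 7, then count y ∈ F_7 with y² ≡ rhs.
  x = 0: rhs = 1, matching y values: 1, 6 (2 points).
  x = 1: rhs = 5, matching y values: none (0 points).
  x = 2: rhs = 1, matching y values: 1, 6 (2 points).
  x = 3: rhs = 2, matching y values: 3, 4 (2 points).
  x = 4: rhs = 0, matching y values: 0 (1 points).
  x = 5: rhs = 1, matching y values: 1, 6 (2 points).
  x = 6: rhs = 4, matching y values: 2, 5 (2 points).
Total affine count: 11.
Full point count |E(F_7)| = 11 + 1 = 12.
Hasse bound: |12 − (7+1)| = |4| = 4 ≤ 2√7 ≈ 5.2915 ✓.


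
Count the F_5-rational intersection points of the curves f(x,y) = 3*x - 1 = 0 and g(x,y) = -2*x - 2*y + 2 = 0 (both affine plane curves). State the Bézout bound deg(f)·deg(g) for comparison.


Common zeros: {(2, 4)}; count = 1; Bézout bound = 1.

deg(f) = 1, deg(g) = 1, so Bézout bound = 1.
Scan x ∈ F_5. For each x, list the y ∈ F_5 with f(x, y) ≡ 0 and those with g(x, y) ≡ 0 (mod 5); the common zeros in that column are the intersection.
  x = 0: f ≡ 0 at y ∈ ∅; g ≡ 0 at y ∈ {1}; common: ∅.
  x = 1: f ≡ 0 at y ∈ ∅; g ≡ 0 at y ∈ {0}; common: ∅.
  x = 2: f ≡ 0 at y ∈ {0, 1, 2, 3, 4}; g ≡ 0 at y ∈ {4}; common: {4}.
  x = 3: f ≡ 0 at y ∈ ∅; g ≡ 0 at y ∈ {3}; common: ∅.
  x = 4: f ≡ 0 at y ∈ ∅; g ≡ 0 at y ∈ {2}; common: ∅.
Collecting: common zeros = {(2, 4)}, so the count is 1.
Comparison with the Bézout bound: 1 ≤ 1 = deg(f)·deg(g), as expected for curves with no common component (the bound is attained).


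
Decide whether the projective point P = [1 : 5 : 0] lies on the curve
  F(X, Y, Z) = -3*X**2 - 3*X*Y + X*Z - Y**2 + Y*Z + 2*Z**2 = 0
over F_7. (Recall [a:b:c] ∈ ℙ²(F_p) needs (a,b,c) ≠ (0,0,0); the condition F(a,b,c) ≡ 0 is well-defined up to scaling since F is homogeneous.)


F(1,5,0) ≡ 6 (mod 7); P is NOT on the curve.

Evaluate F(1, 5, 0) term-by-term (mod 7).
  -3*X**2 ↦ -3·1·1·1 = -3
  -3*X*Y ↦ -3·1·5·1 = -15
  X*Z ↦ 1·1·1·0 = 0
  -Y**2 ↦ -1·1·25·1 = -25
  Y*Z ↦ 1·1·5·0 = 0
  2*Z**2 ↦ 2·1·1·0 = 0
Sum: F(1, 5, 0) = (-3) + (-15) + (0) + (-25) + (0) + (0) = -43.
Reducing mod 7: -43 ≡ 6 (mod 7).
Since F(a, b, c) ≡ 6 ≠ 0 (mod 7), P does NOT lie on the curve.


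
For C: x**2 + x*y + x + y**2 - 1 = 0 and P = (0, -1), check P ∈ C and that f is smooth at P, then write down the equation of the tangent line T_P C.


Tangent line at P: -2*y - 2 = 0.

Step 1: f(0, -1) = 0, so P lies on C.
Step 2: partial derivatives
  f_x(x, y) = 2*x + y + 1, f_y(x, y) = x + 2*y.
  f_x(P) = 0, f_y(P) = -2 (gradient nonzero, so P is smooth).
Step 3: tangent line at P: 0·(x − 0) + -2·(y − -1) = 0.
Expanding: -2*y - 2 = 0.


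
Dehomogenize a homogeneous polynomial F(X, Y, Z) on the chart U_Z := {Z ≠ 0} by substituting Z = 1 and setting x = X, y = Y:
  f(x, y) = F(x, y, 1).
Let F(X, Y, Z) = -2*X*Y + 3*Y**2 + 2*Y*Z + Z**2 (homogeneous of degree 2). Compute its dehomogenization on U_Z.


f(x, y) = -2*x*y + 3*y**2 + 2*y + 1

On U_Z we set Z = 1. Each monomial c·X^i·Y^j·Z^k in F becomes c·x^i·y^j·1^k = c·x^i·y^j.
Substituting Z = 1: F(X, Y, 1) = -2*x*y + 3*y**2 + 2*y + 1.
Note: deg(f) ≤ deg(F) = 2; strict inequality happens when F is divisible by Z (lost terms).


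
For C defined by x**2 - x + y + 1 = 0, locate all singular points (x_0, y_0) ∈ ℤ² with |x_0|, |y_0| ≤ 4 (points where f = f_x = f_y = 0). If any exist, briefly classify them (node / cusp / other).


No singular points in the scanned grid; C is smooth there.

Compute partial derivatives:
  f_x = 2*x - 1.
  f_y = 1.
f_y = 1 is a nonzero constant, so f_y never vanishes: no point (x, y) can satisfy f = f_x = f_y = 0. In particular no (x, y) ∈ {−4, ..., 4}² is singular; the curve is smooth.


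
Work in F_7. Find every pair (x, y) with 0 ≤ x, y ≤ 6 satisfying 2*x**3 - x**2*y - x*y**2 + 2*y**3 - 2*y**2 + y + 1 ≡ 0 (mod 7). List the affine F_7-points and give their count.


Affine F_7-points: {(1, 2), (2, 6), (3, 2), (3, 5), (3, 6), (4, 2), (4, 3), (4, 5), (5, 6), (6, 1), (6, 5)}; count = 11.

For each of the 49 pairs (x, y) ∈ F_7², evaluate f(x, y) mod 7. Record the zeros.
  x = 0: [0↦1, 1↦2, 2↦4, 3↦5, 4↦3, 5↦3, 6↦3]  zeros at y ∈ ∅
  x = 1: [0↦3, 1↦2, 2↦0, 3↦2, 4↦6, 5↦3, 6↦5]  zeros at y ∈ {2}
  x = 2: [0↦3, 1↦5, 2↦4, 3↦5, 4↦6, 5↦5, 6↦0]  zeros at y ∈ {6}
  x = 3: [0↦6, 1↦2, 2↦0, 3↦5, 4↦1, 5↦0, 6↦0]  zeros at y ∈ {2, 5, 6}
  x = 4: [0↦3, 1↦5, 2↦0, 3↦0, 4↦3, 5↦0, 6↦3]  zeros at y ∈ {2, 3, 5}
  x = 5: [0↦6, 1↦5, 2↦2, 3↦2, 4↦3, 5↦3, 6↦0]  zeros at y ∈ {6}
  x = 6: [0↦6, 1↦0, 2↦4, 3↦2, 4↦6, 5↦0, 6↦3]  zeros at y ∈ {1, 5}
Collecting zeros: affine points = {(1, 2), (2, 6), (3, 2), (3, 5), (3, 6), (4, 2), (4, 3), (4, 5), (5, 6), (6, 1), (6, 5)}.
Total count |C(F_7)_aff| = 11.


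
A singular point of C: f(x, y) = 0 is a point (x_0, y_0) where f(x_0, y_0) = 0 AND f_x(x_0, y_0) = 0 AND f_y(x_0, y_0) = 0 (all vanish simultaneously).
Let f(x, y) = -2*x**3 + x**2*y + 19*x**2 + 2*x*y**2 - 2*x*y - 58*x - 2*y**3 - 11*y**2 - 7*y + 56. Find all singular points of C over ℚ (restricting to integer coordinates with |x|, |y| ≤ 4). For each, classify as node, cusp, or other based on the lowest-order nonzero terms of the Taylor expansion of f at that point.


Singular points: {(3, -1)}; classification: cusp.

Compute partial derivatives:
  f_x = -6*x**2 + 2*x*y + 38*x + 2*y**2 - 2*y - 58.
  f_y = x**2 + 4*x*y - 2*x - 6*y**2 - 22*y - 7.
Scan x_0 ∈ {−4, ..., 4}. For each x_0, f_y(x_0, y) is a polynomial in y; find its integer roots y ∈ {−4, ..., 4}, then test f_x and f at those candidates.
  x = -4: f_y(-4, y) = -6*y**2 - 38*y + 17; no integer root y with |y| ≤ 4.
  x = -3: f_y(-3, y) = -6*y**2 - 34*y + 8; no integer root y with |y| ≤ 4.
  x = -2: f_y(-2, y) = -6*y**2 - 30*y + 1; no integer root y with |y| ≤ 4.
  x = -1: f_y(-1, y) = -6*y**2 - 26*y - 4; no integer root y with |y| ≤ 4.
  x = 0: f_y(0, y) = -6*y**2 - 22*y - 7; no integer root y with |y| ≤ 4.
  x = 1: f_y(1, y) = -6*y**2 - 18*y - 8; no integer root y with |y| ≤ 4.
  x = 2: f_y(2, y) = -6*y**2 - 14*y - 7; no integer root y with |y| ≤ 4.
  x = 3: f_y(3, y) = -6*y**2 - 10*y - 4; vanishes at y ∈ {-1}. (3, -1): f_x = 0, f = 0 — SINGULAR.
  x = 4: f_y(4, y) = -6*y**2 - 6*y + 1; no integer root y with |y| ≤ 4.
Only singular point on the grid: (3, -1).
Classify: substitute x = 3 + u, y = -1 + v and expand: f = -2*u**3 + u**2*v + 2*u*v**2 - 2*v**3 + v**2.
No constant or linear terms (consistent with a singular point). Quadratic part: v**2. Cubic part: -2*u**3 + u**2*v + 2*u*v**2 - 2*v**3.
The quadratic part v**2 is a perfect square, so there is a single (double) tangent line v = 0, i.e. y = -1. Restricting the cubic part to that line (v = 0) leaves -2*u**3 ≠ 0, so f is not divisible by v and the branch is v² ≈ 2*u**3 to lowest order — this is a cusp.
Classification: cusp.


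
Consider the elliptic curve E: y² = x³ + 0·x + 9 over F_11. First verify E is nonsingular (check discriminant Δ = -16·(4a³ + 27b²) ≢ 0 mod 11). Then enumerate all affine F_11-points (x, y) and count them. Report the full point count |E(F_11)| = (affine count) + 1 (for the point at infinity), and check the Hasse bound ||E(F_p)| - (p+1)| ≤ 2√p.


Affine points = {(0, 3), (0, 8), (3, 5), (3, 6), (6, 4), (6, 7), (7, 0), (8, 2), (8, 9), (9, 1), (9, 10)}; affine count = 11; |E(F_11)| = 12.

Discriminant check: Δ ∝ 4a³ + 27b² = 4·0³ + 27·9² = 4·0 + 27·81 ≡ 9 (mod 11). Nonzero ⇒ E is nonsingular.
For each x ∈ F_11, compute rhs = x³ + 0·x + 9 mod 11, then count y ∈ F_11 with y² ≡ rhs.
  x = 0: rhs = 9, matching y values: 3, 8 (2 points).
  x = 1: rhs = 10, matching y values: none (0 points).
  x = 2: rhs = 6, matching y values: none (0 points).
  x = 3: rhs = 3, matching y values: 5, 6 (2 points).
  x = 4: rhs = 7, matching y values: none (0 points).
  x = 5: rhs = 2, matching y values: none (0 points).
  x = 6: rhs = 5, matching y values: 4, 7 (2 points).
  x = 7: rhs = 0, matching y values: 0 (1 points).
  x = 8: rhs = 4, matching y values: 2, 9 (2 points).
  x = 9: rhs = 1, matching y values: 1, 10 (2 points).
  x = 10: rhs = 8, matching y values: none (0 points).
Total affine count: 11.
Full point count |E(F_11)| = 11 + 1 = 12.
Hasse bound: |12 − (11+1)| = |0| = 0 ≤ 2√11 ≈ 6.6332 ✓.


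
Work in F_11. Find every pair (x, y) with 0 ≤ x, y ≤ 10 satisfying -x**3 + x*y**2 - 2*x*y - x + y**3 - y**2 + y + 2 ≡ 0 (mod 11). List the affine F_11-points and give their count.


Affine F_11-points: {(1, 0), (1, 1), (1, 10), (2, 7), (3, 2), (3, 8), (3, 10), (4, 0), (4, 3), (4, 5), (5, 1), (6, 0), (6, 6), (7, 7), (7, 10), (8, 3), (10, 3)}; count = 17.

For each of the 121 pairs (x, y) ∈ F_11², evaluate f(x, y) mod 11. Record the zeros.
  x = 0: [0↦2, 1↦3, 2↦8, 3↦1, 4↦10, 5↦8, 6↦1, 7↦6, 8↦7, 9↦10, 10↦10]  zeros at y ∈ ∅
  x = 1: [0↦0, 1↦0, 2↦6, 3↦2, 4↦5, 5↦10, 6↦1, 7↦6, 8↦9, 9↦5, 10↦0]  zeros at y ∈ {0, 1, 10}
  x = 2: [0↦3, 1↦2, 2↦9, 3↦8, 4↦5, 5↦6, 6↦6, 7↦0, 8↦5, 9↦5, 10↦6]  zeros at y ∈ {7}
  x = 3: [0↦5, 1↦3, 2↦0, 3↦2, 4↦4, 5↦1, 6↦10, 7↦4, 8↦0, 9↦4, 10↦0]  zeros at y ∈ {2, 8, 10}
  x = 4: [0↦0, 1↦8, 2↦6, 3↦0, 4↦7, 5↦0, 6↦7, 7↦1, 8↦10, 9↦7, 10↦9]  zeros at y ∈ {0, 3, 5}
  x = 5: [0↦4, 1↦0, 2↦10, 3↦7, 4↦8, 5↦8, 6↦2, 7↦7, 8↦7, 9↦8, 10↦5]  zeros at y ∈ {1}
  x = 6: [0↦0, 1↦6, 2↦6, 3↦6, 4↦1, 5↦8, 6↦0, 7↦5, 8↦7, 9↦1, 10↦4]  zeros at y ∈ {0, 6}
  x = 7: [0↦4, 1↦9, 2↦10, 3↦2, 4↦2, 5↦5, 6↦6, 7↦0, 8↦4, 9↦2, 10↦0]  zeros at y ∈ {7, 10}
  x = 8: [0↦10, 1↦3, 2↦5, 3↦0, 4↦5, 5↦4, 6↦3, 7↦8, 8↦3, 9↦5, 10↦9]  zeros at y ∈ {3}
  x = 9: [0↦1, 1↦4, 2↦7, 3↦5, 4↦4, 5↦10, 6↦7, 7↦1, 8↦9, 9↦4, 10↦3]  zeros at y ∈ ∅
  x = 10: [0↦4, 1↦6, 2↦10, 3↦0, 4↦4, 5↦6, 6↦1, 7↦6, 8↦5, 9↦4, 10↦9]  zeros at y ∈ {3}
Collecting zeros: affine points = {(1, 0), (1, 1), (1, 10), (2, 7), (3, 2), (3, 8), (3, 10), (4, 0), (4, 3), (4, 5), (5, 1), (6, 0), (6, 6), (7, 7), (7, 10), (8, 3), (10, 3)}.
Total count |C(F_11)_aff| = 17.


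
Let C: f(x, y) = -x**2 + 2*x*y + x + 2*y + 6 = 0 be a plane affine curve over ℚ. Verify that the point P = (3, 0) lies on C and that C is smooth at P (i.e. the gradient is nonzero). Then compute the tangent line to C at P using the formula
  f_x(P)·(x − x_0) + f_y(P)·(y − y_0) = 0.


Tangent line at P: -5*x + 8*y + 15 = 0.

Step 1: f(3, 0) = 0, so P lies on C.
Step 2: partial derivatives
  f_x(x, y) = -2*x + 2*y + 1, f_y(x, y) = 2*x + 2.
  f_x(P) = -5, f_y(P) = 8 (gradient nonzero, so P is smooth).
Step 3: tangent line at P: -5·(x − 3) + 8·(y − 0) = 0.
Expanding: -5*x + 8*y + 15 = 0.


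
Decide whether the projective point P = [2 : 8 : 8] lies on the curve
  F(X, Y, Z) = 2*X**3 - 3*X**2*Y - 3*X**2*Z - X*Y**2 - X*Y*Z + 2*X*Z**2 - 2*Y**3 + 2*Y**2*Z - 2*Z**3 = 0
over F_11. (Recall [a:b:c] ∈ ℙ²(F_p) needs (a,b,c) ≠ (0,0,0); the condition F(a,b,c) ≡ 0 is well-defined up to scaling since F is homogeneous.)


F(2,8,8) ≡ 10 (mod 11); P is NOT on the curve.

Evaluate F(2, 8, 8) term-by-term (mod 11).
  2*X**3 ↦ 2·8·1·1 = 16
  -3*X**2*Y ↦ -3·4·8·1 = -96
  -3*X**2*Z ↦ -3·4·1·8 = -96
  -X*Y**2 ↦ -1·2·64·1 = -128
  -X*Y*Z ↦ -1·2·8·8 = -128
  2*X*Z**2 ↦ 2·2·1·64 = 256
  -2*Y**3 ↦ -2·1·512·1 = -1024
  2*Y**2*Z ↦ 2·1·64·8 = 1024
  -2*Z**3 ↦ -2·1·1·512 = -1024
Sum: F(2, 8, 8) = (16) + (-96) + (-96) + (-128) + (-128) + (256) + (-1024) + (1024) + (-1024) = -1200.
Reducing mod 11: -1200 ≡ 10 (mod 11).
Since F(a, b, c) ≡ 10 ≠ 0 (mod 11), P does NOT lie on the curve.


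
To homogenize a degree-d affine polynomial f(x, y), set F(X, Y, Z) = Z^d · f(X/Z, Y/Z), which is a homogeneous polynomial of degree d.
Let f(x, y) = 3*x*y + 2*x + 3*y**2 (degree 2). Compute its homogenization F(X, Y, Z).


F(X, Y, Z) = 3*X*Y + 2*X*Z + 3*Y**2

deg(f) = 2.
Substitute x = X/Z, y = Y/Z into f, then multiply by Z^2.
  monomial 3·x^1·y^1 ↦ 3·X^1·Y^1·Z^0.
  monomial 2·x^1·y^0 ↦ 2·X^1·Y^0·Z^1.
  monomial 3·x^0·y^2 ↦ 3·X^0·Y^2·Z^0.
Collecting: F(X, Y, Z) = 3*X*Y + 2*X*Z + 3*Y**2.


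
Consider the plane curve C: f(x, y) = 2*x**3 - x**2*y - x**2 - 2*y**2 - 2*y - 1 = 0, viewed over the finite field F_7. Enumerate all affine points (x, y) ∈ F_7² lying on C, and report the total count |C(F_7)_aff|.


Affine F_7-points: {(1, 0), (1, 2), (3, 2), (3, 3), (4, 1), (4, 4), (5, 0), (5, 4)}; count = 8.

For each of the 49 pairs (x, y) ∈ F_7², evaluate f(x, y) mod 7. Record the zeros.
  x = 0: [0↦6, 1↦2, 2↦1, 3↦3, 4↦1, 5↦2, 6↦6]  zeros at y ∈ ∅
  x = 1: [0↦0, 1↦2, 2↦0, 3↦1, 4↦5, 5↦5, 6↦1]  zeros at y ∈ {0, 2}
  x = 2: [0↦4, 1↦3, 2↦5, 3↦3, 4↦4, 5↦1, 6↦1]  zeros at y ∈ ∅
  x = 3: [0↦2, 1↦3, 2↦0, 3↦0, 4↦3, 5↦2, 6↦4]  zeros at y ∈ {2, 3}
  x = 4: [0↦6, 1↦0, 2↦4, 3↦4, 4↦0, 5↦6, 6↦1]  zeros at y ∈ {1, 4}
  x = 5: [0↦0, 1↦6, 2↦1, 3↦6, 4↦0, 5↦4, 6↦4]  zeros at y ∈ {0, 4}
  x = 6: [0↦3, 1↦5, 2↦3, 3↦4, 4↦1, 5↦1, 6↦4]  zeros at y ∈ ∅
Collecting zeros: affine points = {(1, 0), (1, 2), (3, 2), (3, 3), (4, 1), (4, 4), (5, 0), (5, 4)}.
Total count |C(F_7)_aff| = 8.


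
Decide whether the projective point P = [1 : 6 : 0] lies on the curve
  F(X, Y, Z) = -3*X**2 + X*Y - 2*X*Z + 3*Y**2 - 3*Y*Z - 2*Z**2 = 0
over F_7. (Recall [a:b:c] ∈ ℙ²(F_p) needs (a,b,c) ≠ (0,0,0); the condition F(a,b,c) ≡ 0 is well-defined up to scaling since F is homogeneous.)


F(1,6,0) ≡ 6 (mod 7); P is NOT on the curve.

Evaluate F(1, 6, 0) term-by-term (mod 7).
  -3*X**2 ↦ -3·1·1·1 = -3
  X*Y ↦ 1·1·6·1 = 6
  -2*X*Z ↦ -2·1·1·0 = 0
  3*Y**2 ↦ 3·1·36·1 = 108
  -3*Y*Z ↦ -3·1·6·0 = 0
  -2*Z**2 ↦ -2·1·1·0 = 0
Sum: F(1, 6, 0) = (-3) + (6) + (0) + (108) + (0) + (0) = 111.
Reducing mod 7: 111 ≡ 6 (mod 7).
Since F(a, b, c) ≡ 6 ≠ 0 (mod 7), P does NOT lie on the curve.


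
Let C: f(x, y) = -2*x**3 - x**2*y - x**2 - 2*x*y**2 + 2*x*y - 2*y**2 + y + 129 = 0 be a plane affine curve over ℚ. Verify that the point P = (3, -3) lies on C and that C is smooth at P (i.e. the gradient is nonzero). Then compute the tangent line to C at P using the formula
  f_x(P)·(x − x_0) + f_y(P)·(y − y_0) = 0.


Tangent line at P: -66*x + 46*y + 336 = 0.

Step 1: f(3, -3) = 0, so P lies on C.
Step 2: partial derivatives
  f_x(x, y) = -6*x**2 - 2*x*y - 2*x - 2*y**2 + 2*y, f_y(x, y) = -x**2 - 4*x*y + 2*x - 4*y + 1.
  f_x(P) = -66, f_y(P) = 46 (gradient nonzero, so P is smooth).
Step 3: tangent line at P: -66·(x − 3) + 46·(y − -3) = 0.
Expanding: -66*x + 46*y + 336 = 0.


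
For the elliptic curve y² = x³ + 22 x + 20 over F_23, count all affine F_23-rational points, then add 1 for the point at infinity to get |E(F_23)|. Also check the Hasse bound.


Affine points = {(2, 7), (2, 16), (5, 5), (5, 18), (6, 0), (8, 8), (8, 15), (9, 2), (9, 21), (11, 11), (11, 12), (14, 6), (14, 17), (16, 11), (16, 12), (19, 11), (19, 12)}; affine count = 17; |E(F_23)| = 18.

Discriminant check: Δ ∝ 4a³ + 27b² = 4·22³ + 27·20² = 4·10648 + 27·400 ≡ 9 (mod 23). Nonzero ⇒ E is nonsingular.
For each x ∈ F_23, compute rhs = x³ + 22·x + 20 mod 23, then count y ∈ F_23 with y² ≡ rhs.
  x = 0: rhs = 20, matching y values: none (0 points).
  x = 1: rhs = 20, matching y values: none (0 points).
  x = 2: rhs = 3, matching y values: 7, 16 (2 points).
  x = 3: rhs = 21, matching y values: none (0 points).
  x = 4: rhs = 11, matching y values: none (0 points).
  x = 5: rhs = 2, matching y values: 5, 18 (2 points).
  x = 6: rhs = 0, matching y values: 0 (1 points).
  x = 7: rhs = 11, matching y values: none (0 points).
  x = 8: rhs = 18, matching y values: 8, 15 (2 points).
  x = 9: rhs = 4, matching y values: 2, 21 (2 points).
  x = 10: rhs = 21, matching y values: none (0 points).
  x = 11: rhs = 6, matching y values: 11, 12 (2 points).
  x = 12: rhs = 11, matching y values: none (0 points).
  x = 13: rhs = 19, matching y values: none (0 points).
  x = 14: rhs = 13, matching y values: 6, 17 (2 points).
  x = 15: rhs = 22, matching y values: none (0 points).
  x = 16: rhs = 6, matching y values: 11, 12 (2 points).
  x = 17: rhs = 17, matching y values: none (0 points).
  x = 18: rhs = 15, matching y values: none (0 points).
  x = 19: rhs = 6, matching y values: 11, 12 (2 points).
  x = 20: rhs = 19, matching y values: none (0 points).
  x = 21: rhs = 14, matching y values: none (0 points).
  x = 22: rhs = 20, matching y values: none (0 points).
Total affine count: 17.
Full point count |E(F_23)| = 17 + 1 = 18.
Hasse bound: |18 − (23+1)| = |-6| = 6 ≤ 2√23 ≈ 9.5917 ✓.


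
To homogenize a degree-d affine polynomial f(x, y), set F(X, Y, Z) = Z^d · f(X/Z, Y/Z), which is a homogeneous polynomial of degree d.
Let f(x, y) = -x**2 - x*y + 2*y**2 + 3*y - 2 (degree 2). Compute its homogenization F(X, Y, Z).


F(X, Y, Z) = -X**2 - X*Y + 2*Y**2 + 3*Y*Z - 2*Z**2

deg(f) = 2.
Substitute x = X/Z, y = Y/Z into f, then multiply by Z^2.
  monomial -1·x^2·y^0 ↦ -1·X^2·Y^0·Z^0.
  monomial -1·x^1·y^1 ↦ -1·X^1·Y^1·Z^0.
  monomial 2·x^0·y^2 ↦ 2·X^0·Y^2·Z^0.
  monomial 3·x^0·y^1 ↦ 3·X^0·Y^1·Z^1.
  monomial -2·x^0·y^0 ↦ -2·X^0·Y^0·Z^2.
Collecting: F(X, Y, Z) = -X**2 - X*Y + 2*Y**2 + 3*Y*Z - 2*Z**2.


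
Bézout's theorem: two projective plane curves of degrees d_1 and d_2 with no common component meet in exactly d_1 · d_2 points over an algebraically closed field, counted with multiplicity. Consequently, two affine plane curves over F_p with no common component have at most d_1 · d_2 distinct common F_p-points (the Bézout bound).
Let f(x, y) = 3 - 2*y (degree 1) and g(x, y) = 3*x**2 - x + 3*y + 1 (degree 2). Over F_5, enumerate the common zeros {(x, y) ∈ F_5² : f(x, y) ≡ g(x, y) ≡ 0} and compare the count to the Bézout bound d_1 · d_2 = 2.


Common zeros: {(1, 4)}; count = 1; Bézout bound = 2.

deg(f) = 1, deg(g) = 2, so Bézout bound = 2.
Scan x ∈ F_5. For each x, list the y ∈ F_5 with f(x, y) ≡ 0 and those with g(x, y) ≡ 0 (mod 5); the common zeros in that column are the intersection.
  x = 0: f ≡ 0 at y ∈ {4}; g ≡ 0 at y ∈ {3}; common: ∅.
  x = 1: f ≡ 0 at y ∈ {4}; g ≡ 0 at y ∈ {4}; common: {4}.
  x = 2: f ≡ 0 at y ∈ {4}; g ≡ 0 at y ∈ {3}; common: ∅.
  x = 3: f ≡ 0 at y ∈ {4}; g ≡ 0 at y ∈ {0}; common: ∅.
  x = 4: f ≡ 0 at y ∈ {4}; g ≡ 0 at y ∈ {0}; common: ∅.
Collecting: common zeros = {(1, 4)}, so the count is 1.
Comparison with the Bézout bound: 1 ≤ 2 = deg(f)·deg(g), as expected for curves with no common component (the affine F_5-count falls short of the bound because intersections may lie at infinity, over extension fields, or carry multiplicity).


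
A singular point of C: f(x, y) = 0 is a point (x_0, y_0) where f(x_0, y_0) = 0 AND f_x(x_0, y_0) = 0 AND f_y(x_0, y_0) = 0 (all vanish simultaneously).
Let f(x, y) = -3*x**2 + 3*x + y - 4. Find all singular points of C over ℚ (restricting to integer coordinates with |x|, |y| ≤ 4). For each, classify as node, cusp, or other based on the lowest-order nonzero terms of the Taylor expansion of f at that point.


No singular points in the scanned grid; C is smooth there.

Compute partial derivatives:
  f_x = 3 - 6*x.
  f_y = 1.
f_y = 1 is a nonzero constant, so f_y never vanishes: no point (x, y) can satisfy f = f_x = f_y = 0. In particular no (x, y) ∈ {−4, ..., 4}² is singular; the curve is smooth.


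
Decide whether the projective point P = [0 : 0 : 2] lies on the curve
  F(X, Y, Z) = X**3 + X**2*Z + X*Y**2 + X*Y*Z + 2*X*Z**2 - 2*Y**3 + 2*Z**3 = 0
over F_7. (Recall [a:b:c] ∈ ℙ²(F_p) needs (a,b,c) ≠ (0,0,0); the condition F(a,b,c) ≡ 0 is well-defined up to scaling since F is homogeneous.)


F(0,0,2) ≡ 2 (mod 7); P is NOT on the curve.

Evaluate F(0, 0, 2) term-by-term (mod 7).
  X**3 ↦ 1·0·1·1 = 0
  X**2*Z ↦ 1·0·1·2 = 0
  X*Y**2 ↦ 1·0·0·1 = 0
  X*Y*Z ↦ 1·0·0·2 = 0
  2*X*Z**2 ↦ 2·0·1·4 = 0
  -2*Y**3 ↦ -2·1·0·1 = 0
  2*Z**3 ↦ 2·1·1·8 = 16
Sum: F(0, 0, 2) = (0) + (0) + (0) + (0) + (0) + (0) + (16) = 16.
Reducing mod 7: 16 ≡ 2 (mod 7).
Since F(a, b, c) ≡ 2 ≠ 0 (mod 7), P does NOT lie on the curve.


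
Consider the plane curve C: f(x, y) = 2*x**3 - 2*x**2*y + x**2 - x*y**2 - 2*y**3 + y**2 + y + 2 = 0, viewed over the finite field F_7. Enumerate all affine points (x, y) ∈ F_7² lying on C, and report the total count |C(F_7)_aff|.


Affine F_7-points: {(3, 2), (4, 2), (4, 3), (4, 4), (5, 2), (6, 1)}; count = 6.

For each of the 49 pairs (x, y) ∈ F_7², evaluate f(x, y) mod 7. Record the zeros.
  x = 0: [0↦2, 1↦2, 2↦6, 3↦2, 4↦6, 5↦6, 6↦4]  zeros at y ∈ ∅
  x = 1: [0↦5, 1↦2, 2↦1, 3↦4, 4↦6, 5↦2, 6↦1]  zeros at y ∈ ∅
  x = 2: [0↦1, 1↦5, 2↦2, 3↦1, 4↦4, 5↦6, 6↦2]  zeros at y ∈ ∅
  x = 3: [0↦2, 1↦2, 2↦0, 3↦5, 4↦5, 5↦2, 6↦5]  zeros at y ∈ {2}
  x = 4: [0↦6, 1↦5, 2↦0, 3↦0, 4↦0, 5↦2, 6↦1]  zeros at y ∈ {2, 3, 4}
  x = 5: [0↦4, 1↦5, 2↦0, 3↦5, 4↦1, 5↦4, 6↦2]  zeros at y ∈ {2}
  x = 6: [0↦1, 1↦0, 2↦5, 3↦4, 4↦6, 5↦6, 6↦6]  zeros at y ∈ {1}
Collecting zeros: affine points = {(3, 2), (4, 2), (4, 3), (4, 4), (5, 2), (6, 1)}.
Total count |C(F_7)_aff| = 6.


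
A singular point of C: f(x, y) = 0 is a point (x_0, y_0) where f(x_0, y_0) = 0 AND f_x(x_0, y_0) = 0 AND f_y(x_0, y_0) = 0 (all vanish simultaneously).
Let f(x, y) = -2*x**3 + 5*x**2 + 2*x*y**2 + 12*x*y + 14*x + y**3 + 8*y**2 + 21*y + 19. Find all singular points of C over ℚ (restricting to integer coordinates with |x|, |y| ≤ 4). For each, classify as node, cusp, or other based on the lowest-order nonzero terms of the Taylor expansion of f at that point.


Singular points: {(1, -3)}; classification: node.

Compute partial derivatives:
  f_x = -6*x**2 + 10*x + 2*y**2 + 12*y + 14.
  f_y = 4*x*y + 12*x + 3*y**2 + 16*y + 21.
Scan x_0 ∈ {−4, ..., 4}. For each x_0, f_y(x_0, y) is a polynomial in y; find its integer roots y ∈ {−4, ..., 4}, then test f_x and f at those candidates.
  x = -4: f_y(-4, y) = 3*y**2 - 27; vanishes at y ∈ {-3, 3}. (-4, -3): f_x = -140 ≠ 0; (-4, 3): f_x = -68 ≠ 0.
  x = -3: f_y(-3, y) = 3*y**2 + 4*y - 15; vanishes at y ∈ {-3}. (-3, -3): f_x = -88 ≠ 0.
  x = -2: f_y(-2, y) = 3*y**2 + 8*y - 3; vanishes at y ∈ {-3}. (-2, -3): f_x = -48 ≠ 0.
  x = -1: f_y(-1, y) = 3*y**2 + 12*y + 9; vanishes at y ∈ {-3, -1}. (-1, -3): f_x = -20 ≠ 0; (-1, -1): f_x = -12 ≠ 0.
  x = 0: f_y(0, y) = 3*y**2 + 16*y + 21; vanishes at y ∈ {-3}. (0, -3): f_x = -4 ≠ 0.
  x = 1: f_y(1, y) = 3*y**2 + 20*y + 33; vanishes at y ∈ {-3}. (1, -3): f_x = 0, f = 0 — SINGULAR.
  x = 2: f_y(2, y) = 3*y**2 + 24*y + 45; vanishes at y ∈ {-3}. (2, -3): f_x = -8 ≠ 0.
  x = 3: f_y(3, y) = 3*y**2 + 28*y + 57; vanishes at y ∈ {-3}. (3, -3): f_x = -28 ≠ 0.
  x = 4: f_y(4, y) = 3*y**2 + 32*y + 69; vanishes at y ∈ {-3}. (4, -3): f_x = -60 ≠ 0.
Only singular point on the grid: (1, -3).
Classify: substitute x = 1 + u, y = -3 + v and expand: f = -2*u**3 - u**2 + 2*u*v**2 + v**3 + v**2.
No constant or linear terms (consistent with a singular point). Quadratic part: -u**2 + v**2. Cubic part: -2*u**3 + 2*u*v**2 + v**3.
The quadratic part v**2 - u**2 = (v − u)(v + u) splits into two distinct linear factors, so there are two distinct tangent lines y − -3 = ±(x − 1) — this is a node (ordinary double point).
Classification: node.


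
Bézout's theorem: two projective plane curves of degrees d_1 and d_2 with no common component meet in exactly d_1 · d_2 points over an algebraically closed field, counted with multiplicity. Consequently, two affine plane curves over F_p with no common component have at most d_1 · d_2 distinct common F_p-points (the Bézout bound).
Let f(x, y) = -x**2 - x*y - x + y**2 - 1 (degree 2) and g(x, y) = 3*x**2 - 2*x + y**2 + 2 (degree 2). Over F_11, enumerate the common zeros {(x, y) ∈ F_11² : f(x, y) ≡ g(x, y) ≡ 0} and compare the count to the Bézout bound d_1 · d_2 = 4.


Common zeros: {(8, 3)}; count = 1; Bézout bound = 4.

deg(f) = 2, deg(g) = 2, so Bézout bound = 4.
Scan x ∈ F_11. For each x, list the y ∈ F_11 with f(x, y) ≡ 0 and those with g(x, y) ≡ 0 (mod 11); the common zeros in that column are the intersection.
  x = 0: f ≡ 0 at y ∈ {1, 10}; g ≡ 0 at y ∈ {3, 8}; common: ∅.
  x = 1: f ≡ 0 at y ∈ ∅; g ≡ 0 at y ∈ ∅; common: ∅.
  x = 2: f ≡ 0 at y ∈ ∅; g ≡ 0 at y ∈ {1, 10}; common: ∅.
  x = 3: f ≡ 0 at y ∈ ∅; g ≡ 0 at y ∈ ∅; common: ∅.
  x = 4: f ≡ 0 at y ∈ {7, 8}; g ≡ 0 at y ∈ ∅; common: ∅.
  x = 5: f ≡ 0 at y ∈ ∅; g ≡ 0 at y ∈ ∅; common: ∅.
  x = 6: f ≡ 0 at y ∈ ∅; g ≡ 0 at y ∈ {1, 10}; common: ∅.
  x = 7: f ≡ 0 at y ∈ ∅; g ≡ 0 at y ∈ ∅; common: ∅.
  x = 8: f ≡ 0 at y ∈ {3, 5}; g ≡ 0 at y ∈ {3, 8}; common: {3}.
  x = 9: f ≡ 0 at y ∈ {1, 8}; g ≡ 0 at y ∈ {2, 9}; common: ∅.
  x = 10: f ≡ 0 at y ∈ {3, 7}; g ≡ 0 at y ∈ {2, 9}; common: ∅.
Collecting: common zeros = {(8, 3)}, so the count is 1.
Comparison with the Bézout bound: 1 ≤ 4 = deg(f)·deg(g), as expected for curves with no common component (the affine F_11-count falls short of the bound because intersections may lie at infinity, over extension fields, or carry multiplicity).


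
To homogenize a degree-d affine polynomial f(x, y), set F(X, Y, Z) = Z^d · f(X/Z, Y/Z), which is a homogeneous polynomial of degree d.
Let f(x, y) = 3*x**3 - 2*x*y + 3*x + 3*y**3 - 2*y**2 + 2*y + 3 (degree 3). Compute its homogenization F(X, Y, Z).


F(X, Y, Z) = 3*X**3 - 2*X*Y*Z + 3*X*Z**2 + 3*Y**3 - 2*Y**2*Z + 2*Y*Z**2 + 3*Z**3

deg(f) = 3.
Substitute x = X/Z, y = Y/Z into f, then multiply by Z^3.
  monomial 3·x^3·y^0 ↦ 3·X^3·Y^0·Z^0.
  monomial -2·x^1·y^1 ↦ -2·X^1·Y^1·Z^1.
  monomial 3·x^1·y^0 ↦ 3·X^1·Y^0·Z^2.
  monomial 3·x^0·y^3 ↦ 3·X^0·Y^3·Z^0.
  monomial -2·x^0·y^2 ↦ -2·X^0·Y^2·Z^1.
  monomial 2·x^0·y^1 ↦ 2·X^0·Y^1·Z^2.
  monomial 3·x^0·y^0 ↦ 3·X^0·Y^0·Z^3.
Collecting: F(X, Y, Z) = 3*X**3 - 2*X*Y*Z + 3*X*Z**2 + 3*Y**3 - 2*Y**2*Z + 2*Y*Z**2 + 3*Z**3.


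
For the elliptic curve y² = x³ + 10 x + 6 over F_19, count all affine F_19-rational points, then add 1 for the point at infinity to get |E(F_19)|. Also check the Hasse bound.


Affine points = {(0, 5), (0, 14), (1, 6), (1, 13), (3, 5), (3, 14), (6, 4), (6, 15), (7, 1), (7, 18), (8, 3), (8, 16), (10, 2), (10, 17), (12, 7), (12, 12), (15, 4), (15, 15), (16, 5), (16, 14), (17, 4), (17, 15)}; affine count = 22; |E(F_19)| = 23.

Discriminant check: Δ ∝ 4a³ + 27b² = 4·10³ + 27·6² = 4·1000 + 27·36 ≡ 13 (mod 19). Nonzero ⇒ E is nonsingular.
For each x ∈ F_19, compute rhs = x³ + 10·x + 6 mod 19, then count y ∈ F_19 with y² ≡ rhs.
  x = 0: rhs = 6, matching y values: 5, 14 (2 points).
  x = 1: rhs = 17, matching y values: 6, 13 (2 points).
  x = 2: rhs = 15, matching y values: none (0 points).
  x = 3: rhs = 6, matching y values: 5, 14 (2 points).
  x = 4: rhs = 15, matching y values: none (0 points).
  x = 5: rhs = 10, matching y values: none (0 points).
  x = 6: rhs = 16, matching y values: 4, 15 (2 points).
  x = 7: rhs = 1, matching y values: 1, 18 (2 points).
  x = 8: rhs = 9, matching y values: 3, 16 (2 points).
  x = 9: rhs = 8, matching y values: none (0 points).
  x = 10: rhs = 4, matching y values: 2, 17 (2 points).
  x = 11: rhs = 3, matching y values: none (0 points).
  x = 12: rhs = 11, matching y values: 7, 12 (2 points).
  x = 13: rhs = 15, matching y values: none (0 points).
  x = 14: rhs = 2, matching y values: none (0 points).
  x = 15: rhs = 16, matching y values: 4, 15 (2 points).
  x = 16: rhs = 6, matching y values: 5, 14 (2 points).
  x = 17: rhs = 16, matching y values: 4, 15 (2 points).
  x = 18: rhs = 14, matching y values: none (0 points).
Total affine count: 22.
Full point count |E(F_19)| = 22 + 1 = 23.
Hasse bound: |23 − (19+1)| = |3| = 3 ≤ 2√19 ≈ 8.7178 ✓.


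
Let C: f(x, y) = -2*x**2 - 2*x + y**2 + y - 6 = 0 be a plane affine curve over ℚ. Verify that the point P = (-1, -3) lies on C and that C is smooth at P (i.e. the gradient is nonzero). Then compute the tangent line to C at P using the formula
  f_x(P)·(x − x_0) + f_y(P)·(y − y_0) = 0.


Tangent line at P: 2*x - 5*y - 13 = 0.

Step 1: f(-1, -3) = 0, so P lies on C.
Step 2: partial derivatives
  f_x(x, y) = -4*x - 2, f_y(x, y) = 2*y + 1.
  f_x(P) = 2, f_y(P) = -5 (gradient nonzero, so P is smooth).
Step 3: tangent line at P: 2·(x − -1) + -5·(y − -3) = 0.
Expanding: 2*x - 5*y - 13 = 0.


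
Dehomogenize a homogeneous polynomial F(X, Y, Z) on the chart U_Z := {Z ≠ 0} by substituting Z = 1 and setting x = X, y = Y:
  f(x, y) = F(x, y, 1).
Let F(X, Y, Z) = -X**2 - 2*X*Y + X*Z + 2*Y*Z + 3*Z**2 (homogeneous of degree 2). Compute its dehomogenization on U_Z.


f(x, y) = -x**2 - 2*x*y + x + 2*y + 3

On U_Z we set Z = 1. Each monomial c·X^i·Y^j·Z^k in F becomes c·x^i·y^j·1^k = c·x^i·y^j.
Substituting Z = 1: F(X, Y, 1) = -x**2 - 2*x*y + x + 2*y + 3.
Note: deg(f) ≤ deg(F) = 2; strict inequality happens when F is divisible by Z (lost terms).


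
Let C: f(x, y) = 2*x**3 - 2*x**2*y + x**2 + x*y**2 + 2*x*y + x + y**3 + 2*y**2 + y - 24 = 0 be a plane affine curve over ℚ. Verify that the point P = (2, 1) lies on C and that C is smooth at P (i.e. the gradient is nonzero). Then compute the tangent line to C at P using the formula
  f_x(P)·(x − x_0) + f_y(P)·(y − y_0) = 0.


Tangent line at P: 24*x + 8*y - 56 = 0.

Step 1: f(2, 1) = 0, so P lies on C.
Step 2: partial derivatives
  f_x(x, y) = 6*x**2 - 4*x*y + 2*x + y**2 + 2*y + 1, f_y(x, y) = -2*x**2 + 2*x*y + 2*x + 3*y**2 + 4*y + 1.
  f_x(P) = 24, f_y(P) = 8 (gradient nonzero, so P is smooth).
Step 3: tangent line at P: 24·(x − 2) + 8·(y − 1) = 0.
Expanding: 24*x + 8*y - 56 = 0.


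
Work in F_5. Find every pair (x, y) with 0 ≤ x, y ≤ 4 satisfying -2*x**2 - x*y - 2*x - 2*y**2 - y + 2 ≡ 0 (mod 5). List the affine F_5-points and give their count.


Affine F_5-points: {(2, 0), (2, 1), (3, 4), (4, 1), (4, 4)}; count = 5.

For each of the 25 pairs (x, y) ∈ F_5², evaluate f(x, y) mod 5. Record the zeros.
  x = 0: [0↦2, 1↦4, 2↦2, 3↦1, 4↦1]  zeros at y ∈ ∅
  x = 1: [0↦3, 1↦4, 2↦1, 3↦4, 4↦3]  zeros at y ∈ ∅
  x = 2: [0↦0, 1↦0, 2↦1, 3↦3, 4↦1]  zeros at y ∈ {0, 1}
  x = 3: [0↦3, 1↦2, 2↦2, 3↦3, 4↦0]  zeros at y ∈ {4}
  x = 4: [0↦2, 1↦0, 2↦4, 3↦4, 4↦0]  zeros at y ∈ {1, 4}
Collecting zeros: affine points = {(2, 0), (2, 1), (3, 4), (4, 1), (4, 4)}.
Total count |C(F_5)_aff| = 5.


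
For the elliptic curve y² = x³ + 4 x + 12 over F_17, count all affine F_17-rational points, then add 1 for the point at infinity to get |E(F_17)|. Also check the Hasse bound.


Affine points = {(1, 0), (3, 0), (5, 2), (5, 15), (7, 3), (7, 14), (10, 7), (10, 10), (13, 0), (15, 8), (15, 9)}; affine count = 11; |E(F_17)| = 12.

Discriminant check: Δ ∝ 4a³ + 27b² = 4·4³ + 27·12² = 4·64 + 27·144 ≡ 13 (mod 17). Nonzero ⇒ E is nonsingular.
For each x ∈ F_17, compute rhs = x³ + 4·x + 12 mod 17, then count y ∈ F_17 with y² ≡ rhs.
  x = 0: rhs = 12, matching y values: none (0 points).
  x = 1: rhs = 0, matching y values: 0 (1 points).
  x = 2: rhs = 11, matching y values: none (0 points).
  x = 3: rhs = 0, matching y values: 0 (1 points).
  x = 4: rhs = 7, matching y values: none (0 points).
  x = 5: rhs = 4, matching y values: 2, 15 (2 points).
  x = 6: rhs = 14, matching y values: none (0 points).
  x = 7: rhs = 9, matching y values: 3, 14 (2 points).
  x = 8: rhs = 12, matching y values: none (0 points).
  x = 9: rhs = 12, matching y values: none (0 points).
  x = 10: rhs = 15, matching y values: 7, 10 (2 points).
  x = 11: rhs = 10, matching y values: none (0 points).
  x = 12: rhs = 3, matching y values: none (0 points).
  x = 13: rhs = 0, matching y values: 0 (1 points).
  x = 14: rhs = 7, matching y values: none (0 points).
  x = 15: rhs = 13, matching y values: 8, 9 (2 points).
  x = 16: rhs = 7, matching y values: none (0 points).
Total affine count: 11.
Full point count |E(F_17)| = 11 + 1 = 12.
Hasse bound: |12 − (17+1)| = |-6| = 6 ≤ 2√17 ≈ 8.2462 ✓.


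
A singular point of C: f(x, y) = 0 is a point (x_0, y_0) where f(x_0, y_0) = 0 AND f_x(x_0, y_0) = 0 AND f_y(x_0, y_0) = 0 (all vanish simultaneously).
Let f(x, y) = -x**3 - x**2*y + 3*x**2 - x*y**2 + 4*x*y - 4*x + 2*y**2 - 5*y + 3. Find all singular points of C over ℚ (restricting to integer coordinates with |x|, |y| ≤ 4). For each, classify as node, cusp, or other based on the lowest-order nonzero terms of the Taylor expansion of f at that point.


Singular points: {(1, 1)}; classification: node.

Compute partial derivatives:
  f_x = -3*x**2 - 2*x*y + 6*x - y**2 + 4*y - 4.
  f_y = -x**2 - 2*x*y + 4*x + 4*y - 5.
Scan x_0 ∈ {−4, ..., 4}. For each x_0, f_y(x_0, y) is a polynomial in y; find its integer roots y ∈ {−4, ..., 4}, then test f_x and f at those candidates.
  x = -4: f_y(-4, y) = 12*y - 37; no integer root y with |y| ≤ 4.
  x = -3: f_y(-3, y) = 10*y - 26; no integer root y with |y| ≤ 4.
  x = -2: f_y(-2, y) = 8*y - 17; no integer root y with |y| ≤ 4.
  x = -1: f_y(-1, y) = 6*y - 10; no integer root y with |y| ≤ 4.
  x = 0: f_y(0, y) = 4*y - 5; no integer root y with |y| ≤ 4.
  x = 1: f_y(1, y) = 2*y - 2; vanishes at y ∈ {1}. (1, 1): f_x = 0, f = 0 — SINGULAR.
  x = 2: f_y(2, y) = -1; no integer root y with |y| ≤ 4.
  x = 3: f_y(3, y) = -2*y - 2; vanishes at y ∈ {-1}. (3, -1): f_x = -12 ≠ 0.
  x = 4: f_y(4, y) = -4*y - 5; no integer root y with |y| ≤ 4.
Only singular point on the grid: (1, 1).
Classify: substitute x = 1 + u, y = 1 + v and expand: f = -u**3 - u**2*v - u**2 - u*v**2 + v**2.
No constant or linear terms (consistent with a singular point). Quadratic part: -u**2 + v**2. Cubic part: -u**3 - u**2*v - u*v**2.
The quadratic part v**2 - u**2 = (v − u)(v + u) splits into two distinct linear factors, so there are two distinct tangent lines y − 1 = ±(x − 1) — this is a node (ordinary double point).
Classification: node.


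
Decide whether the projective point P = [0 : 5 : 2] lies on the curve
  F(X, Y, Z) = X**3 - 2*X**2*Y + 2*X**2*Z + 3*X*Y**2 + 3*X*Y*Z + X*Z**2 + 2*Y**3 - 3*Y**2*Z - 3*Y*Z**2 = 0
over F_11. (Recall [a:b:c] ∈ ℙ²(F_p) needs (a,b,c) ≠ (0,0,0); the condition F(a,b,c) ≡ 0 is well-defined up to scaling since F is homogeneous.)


F(0,5,2) ≡ 7 (mod 11); P is NOT on the curve.

Evaluate F(0, 5, 2) term-by-term (mod 11).
  X**3 ↦ 1·0·1·1 = 0
  -2*X**2*Y ↦ -2·0·5·1 = 0
  2*X**2*Z ↦ 2·0·1·2 = 0
  3*X*Y**2 ↦ 3·0·25·1 = 0
  3*X*Y*Z ↦ 3·0·5·2 = 0
  X*Z**2 ↦ 1·0·1·4 = 0
  2*Y**3 ↦ 2·1·125·1 = 250
  -3*Y**2*Z ↦ -3·1·25·2 = -150
  -3*Y*Z**2 ↦ -3·1·5·4 = -60
Sum: F(0, 5, 2) = (0) + (0) + (0) + (0) + (0) + (0) + (250) + (-150) + (-60) = 40.
Reducing mod 11: 40 ≡ 7 (mod 11).
Since F(a, b, c) ≡ 7 ≠ 0 (mod 11), P does NOT lie on the curve.
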